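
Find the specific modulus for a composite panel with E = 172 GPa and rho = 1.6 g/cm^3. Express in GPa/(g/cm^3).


Specific stiffness = E/rho = 172/1.6 = 107.5 GPa/(g/cm^3)

107.5 GPa/(g/cm^3)


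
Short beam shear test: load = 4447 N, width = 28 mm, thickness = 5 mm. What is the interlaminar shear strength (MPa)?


ILSS = 3F/(4bh) = 3*4447/(4*28*5) = 23.82 MPa

23.82 MPa


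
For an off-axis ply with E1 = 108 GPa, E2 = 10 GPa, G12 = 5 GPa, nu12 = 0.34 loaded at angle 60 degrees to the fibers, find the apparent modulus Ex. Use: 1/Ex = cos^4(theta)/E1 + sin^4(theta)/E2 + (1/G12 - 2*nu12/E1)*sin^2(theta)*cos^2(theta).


cos^4(60) = 0.0625, sin^4(60) = 0.5625, sin^2(60)*cos^2(60) = 0.1875
1/G12 - 2*nu12/E1 = 1/5 - 2*0.34/108 = 0.193704 GPa^-1
1/Ex = 0.0625/108 + 0.5625/10 + 0.193704*0.1875 = 0.0931481 GPa^-1
Ex = 10.74 GPa

10.74 GPa


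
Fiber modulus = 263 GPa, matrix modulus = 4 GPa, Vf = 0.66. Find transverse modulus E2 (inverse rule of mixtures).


1/E2 = Vf/Ef + (1-Vf)/Em = 0.66/263 + 0.34/4
E2 = 11.43 GPa

11.43 GPa


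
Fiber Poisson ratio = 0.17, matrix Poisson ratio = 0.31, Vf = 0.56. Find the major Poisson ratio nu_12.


nu_12 = nu_f*Vf + nu_m*(1-Vf) = 0.17*0.56 + 0.31*0.44 = 0.2316

0.2316


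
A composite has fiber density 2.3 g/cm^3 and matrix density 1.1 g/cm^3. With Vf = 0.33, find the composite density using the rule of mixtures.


rho_c = rho_f*Vf + rho_m*(1-Vf) = 2.3*0.33 + 1.1*0.67 = 1.496 g/cm^3

1.496 g/cm^3


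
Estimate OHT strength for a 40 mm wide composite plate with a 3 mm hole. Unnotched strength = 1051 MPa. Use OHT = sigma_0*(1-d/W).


OHT = sigma_0*(1-d/W) = 1051*(1-3/40) = 972.2 MPa

972.2 MPa


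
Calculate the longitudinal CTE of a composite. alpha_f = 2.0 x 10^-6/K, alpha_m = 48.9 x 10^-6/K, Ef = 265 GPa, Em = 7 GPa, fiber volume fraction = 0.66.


E1 = Ef*Vf + Em*(1-Vf) = 177.28
alpha_1 = (alpha_f*Ef*Vf + alpha_m*Em*(1-Vf))/E1 = 2.63 x 10^-6/K

2.63 x 10^-6/K


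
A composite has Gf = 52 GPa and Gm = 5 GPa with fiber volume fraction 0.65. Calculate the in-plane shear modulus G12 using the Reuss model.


1/G12 = Vf/Gf + (1-Vf)/Gm = 0.65/52 + 0.35/5
G12 = 12.12 GPa

12.12 GPa


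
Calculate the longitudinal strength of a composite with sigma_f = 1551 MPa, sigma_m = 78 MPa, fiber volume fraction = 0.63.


sigma_1 = sigma_f*Vf + sigma_m*(1-Vf) = 1551*0.63 + 78*0.37 = 1006.0 MPa

1006.0 MPa


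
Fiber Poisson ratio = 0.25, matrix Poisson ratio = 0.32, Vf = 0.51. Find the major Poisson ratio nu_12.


nu_12 = nu_f*Vf + nu_m*(1-Vf) = 0.25*0.51 + 0.32*0.49 = 0.2843

0.2843


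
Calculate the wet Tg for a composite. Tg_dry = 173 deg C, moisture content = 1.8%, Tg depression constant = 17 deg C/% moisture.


Tg_wet = Tg_dry - k*moisture = 173 - 17*1.8 = 142.4 deg C

142.4 deg C


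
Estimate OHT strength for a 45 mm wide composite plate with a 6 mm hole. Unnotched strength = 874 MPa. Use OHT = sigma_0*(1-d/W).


OHT = sigma_0*(1-d/W) = 874*(1-6/45) = 757.5 MPa

757.5 MPa


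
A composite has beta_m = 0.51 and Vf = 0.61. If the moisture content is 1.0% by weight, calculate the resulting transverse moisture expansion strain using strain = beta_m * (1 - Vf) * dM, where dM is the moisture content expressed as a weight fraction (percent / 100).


dM = 1.0/100 = 0.01
strain = beta_m * (1-Vf) * dM = 0.51 * 0.39 * 0.01 = 0.001989

0.001989


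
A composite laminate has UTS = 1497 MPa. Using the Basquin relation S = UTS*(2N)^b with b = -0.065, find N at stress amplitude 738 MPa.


N = 0.5 * (S/UTS)^(1/b) = 0.5 * (738/1497)^(1/-0.065) = 26582.2743 cycles

26582.2743 cycles


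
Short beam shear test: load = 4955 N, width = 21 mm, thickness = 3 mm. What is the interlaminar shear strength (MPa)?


ILSS = 3F/(4bh) = 3*4955/(4*21*3) = 58.99 MPa

58.99 MPa


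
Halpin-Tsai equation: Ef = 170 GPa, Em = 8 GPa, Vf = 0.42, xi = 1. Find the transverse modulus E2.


eta = (Ef/Em - 1)/(Ef/Em + xi) = (21.25 - 1)/(21.25 + 1) = 0.9101
E2 = Em*(1+xi*eta*Vf)/(1-eta*Vf) = 17.9 GPa

17.9 GPa


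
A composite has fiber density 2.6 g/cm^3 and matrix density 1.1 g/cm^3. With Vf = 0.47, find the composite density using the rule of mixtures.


rho_c = rho_f*Vf + rho_m*(1-Vf) = 2.6*0.47 + 1.1*0.53 = 1.805 g/cm^3

1.805 g/cm^3


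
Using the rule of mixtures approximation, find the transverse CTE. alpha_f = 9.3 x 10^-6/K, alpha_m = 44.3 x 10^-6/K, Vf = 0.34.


alpha_2 = alpha_f*Vf + alpha_m*(1-Vf) = 9.3*0.34 + 44.3*0.66 = 32.4 x 10^-6/K

32.4 x 10^-6/K


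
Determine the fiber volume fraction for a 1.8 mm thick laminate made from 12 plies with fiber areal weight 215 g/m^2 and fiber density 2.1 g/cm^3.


Vf = n * FAW / (rho_f * h * 1000) = 12 * 215 / (2.1 * 1.8 * 1000) = 0.6825

0.6825


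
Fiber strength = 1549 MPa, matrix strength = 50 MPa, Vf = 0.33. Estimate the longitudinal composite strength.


sigma_1 = sigma_f*Vf + sigma_m*(1-Vf) = 1549*0.33 + 50*0.67 = 544.7 MPa

544.7 MPa


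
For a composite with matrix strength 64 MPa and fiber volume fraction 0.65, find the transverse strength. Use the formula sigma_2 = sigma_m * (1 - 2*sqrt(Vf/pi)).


factor = 1 - 2*sqrt(0.65/pi) = 0.0903
sigma_2 = 64 * 0.0903 = 5.78 MPa

5.78 MPa


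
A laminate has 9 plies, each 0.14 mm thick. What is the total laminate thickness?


h = n * t_ply = 9 * 0.14 = 1.26 mm

1.26 mm


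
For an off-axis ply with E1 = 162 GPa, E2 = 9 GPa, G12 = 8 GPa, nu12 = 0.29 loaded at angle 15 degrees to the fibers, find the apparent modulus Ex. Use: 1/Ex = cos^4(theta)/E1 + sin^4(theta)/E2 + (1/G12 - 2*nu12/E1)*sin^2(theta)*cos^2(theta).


cos^4(15) = 0.870513, sin^4(15) = 0.004487, sin^2(15)*cos^2(15) = 0.0625
1/G12 - 2*nu12/E1 = 1/8 - 2*0.29/162 = 0.12142 GPa^-1
1/Ex = 0.870513/162 + 0.004487/9 + 0.12142*0.0625 = 0.0134609 GPa^-1
Ex = 74.29 GPa

74.29 GPa


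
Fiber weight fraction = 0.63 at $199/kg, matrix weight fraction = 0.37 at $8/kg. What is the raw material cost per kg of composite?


Cost = cost_f*Wf + cost_m*Wm = 199*0.63 + 8*0.37 = $128.33/kg

$128.33/kg


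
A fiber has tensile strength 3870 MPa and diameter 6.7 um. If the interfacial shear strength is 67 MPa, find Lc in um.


Lc = sigma_f * d / (2 * tau_i) = 3870 * 6.7 / (2 * 67) = 193.5 um

193.5 um


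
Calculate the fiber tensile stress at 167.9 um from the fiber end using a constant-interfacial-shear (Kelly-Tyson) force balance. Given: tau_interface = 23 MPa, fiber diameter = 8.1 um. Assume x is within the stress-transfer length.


Force balance: sigma_f * (pi*d^2/4) = tau * (pi*d) * x  ->  sigma_f = 4 * tau * x / d
sigma_f = 4 * 23 * 167.9 / 8.1 = 1907.0 MPa

1907.0 MPa


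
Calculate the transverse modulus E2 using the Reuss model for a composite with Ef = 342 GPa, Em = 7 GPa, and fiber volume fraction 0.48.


1/E2 = Vf/Ef + (1-Vf)/Em = 0.48/342 + 0.52/7
E2 = 13.21 GPa

13.21 GPa


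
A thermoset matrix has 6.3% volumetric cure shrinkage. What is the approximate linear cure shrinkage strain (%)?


Linear shrinkage ≈ vol_shrink/3 = 6.3/3 = 2.1%

2.1%


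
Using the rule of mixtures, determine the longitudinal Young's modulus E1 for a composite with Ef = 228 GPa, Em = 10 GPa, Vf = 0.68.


E1 = Ef*Vf + Em*(1-Vf) = 228*0.68 + 10*0.32 = 158.24 GPa

158.24 GPa


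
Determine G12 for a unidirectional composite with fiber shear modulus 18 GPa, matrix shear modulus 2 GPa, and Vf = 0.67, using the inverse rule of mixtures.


1/G12 = Vf/Gf + (1-Vf)/Gm = 0.67/18 + 0.33/2
G12 = 4.95 GPa

4.95 GPa


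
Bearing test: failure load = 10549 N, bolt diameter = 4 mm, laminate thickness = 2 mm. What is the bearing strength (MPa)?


sigma_br = F/(d*h) = 10549/(4*2) = 1318.6 MPa

1318.6 MPa


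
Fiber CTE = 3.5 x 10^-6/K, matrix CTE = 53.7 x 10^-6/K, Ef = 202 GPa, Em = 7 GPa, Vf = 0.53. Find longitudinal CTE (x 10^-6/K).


E1 = Ef*Vf + Em*(1-Vf) = 110.35
alpha_1 = (alpha_f*Ef*Vf + alpha_m*Em*(1-Vf))/E1 = 5.0 x 10^-6/K

5.0 x 10^-6/K


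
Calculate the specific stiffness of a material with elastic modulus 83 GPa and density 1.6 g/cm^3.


Specific stiffness = E/rho = 83/1.6 = 51.9 GPa/(g/cm^3)

51.9 GPa/(g/cm^3)


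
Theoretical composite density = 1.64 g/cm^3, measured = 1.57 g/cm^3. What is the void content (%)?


Void% = (rho_theo - rho_actual)/rho_theo * 100 = (1.64 - 1.57)/1.64 * 100 = 4.27%

4.27%


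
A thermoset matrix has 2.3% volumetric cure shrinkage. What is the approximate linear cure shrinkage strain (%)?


Linear shrinkage ≈ vol_shrink/3 = 2.3/3 = 0.767%

0.767%


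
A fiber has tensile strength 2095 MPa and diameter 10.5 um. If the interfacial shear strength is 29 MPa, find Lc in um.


Lc = sigma_f * d / (2 * tau_i) = 2095 * 10.5 / (2 * 29) = 379.3 um

379.3 um


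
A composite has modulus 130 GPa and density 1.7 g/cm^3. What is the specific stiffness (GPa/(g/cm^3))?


Specific stiffness = E/rho = 130/1.7 = 76.5 GPa/(g/cm^3)

76.5 GPa/(g/cm^3)


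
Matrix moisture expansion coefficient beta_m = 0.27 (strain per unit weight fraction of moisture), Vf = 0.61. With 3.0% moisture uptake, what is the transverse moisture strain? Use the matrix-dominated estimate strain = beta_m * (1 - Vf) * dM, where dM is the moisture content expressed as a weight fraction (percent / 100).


dM = 3.0/100 = 0.03
strain = beta_m * (1-Vf) * dM = 0.27 * 0.39 * 0.03 = 0.003159

0.003159


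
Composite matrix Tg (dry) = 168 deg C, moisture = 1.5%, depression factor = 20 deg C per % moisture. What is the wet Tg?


Tg_wet = Tg_dry - k*moisture = 168 - 20*1.5 = 138.0 deg C

138.0 deg C


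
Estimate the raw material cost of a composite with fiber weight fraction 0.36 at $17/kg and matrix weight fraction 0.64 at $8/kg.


Cost = cost_f*Wf + cost_m*Wm = 17*0.36 + 8*0.64 = $11.24/kg

$11.24/kg


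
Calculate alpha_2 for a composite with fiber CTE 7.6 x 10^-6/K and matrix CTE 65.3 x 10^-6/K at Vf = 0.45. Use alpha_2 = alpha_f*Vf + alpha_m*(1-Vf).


alpha_2 = alpha_f*Vf + alpha_m*(1-Vf) = 7.6*0.45 + 65.3*0.55 = 39.3 x 10^-6/K

39.3 x 10^-6/K


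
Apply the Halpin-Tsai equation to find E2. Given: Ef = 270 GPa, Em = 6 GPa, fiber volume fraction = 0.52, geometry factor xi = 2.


eta = (Ef/Em - 1)/(Ef/Em + xi) = (45.0 - 1)/(45.0 + 2) = 0.9362
E2 = Em*(1+xi*eta*Vf)/(1-eta*Vf) = 23.07 GPa

23.07 GPa


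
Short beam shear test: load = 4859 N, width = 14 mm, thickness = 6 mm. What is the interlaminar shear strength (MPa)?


ILSS = 3F/(4bh) = 3*4859/(4*14*6) = 43.38 MPa

43.38 MPa


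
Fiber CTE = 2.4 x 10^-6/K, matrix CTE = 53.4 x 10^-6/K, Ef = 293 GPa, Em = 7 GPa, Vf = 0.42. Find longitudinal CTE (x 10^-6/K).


E1 = Ef*Vf + Em*(1-Vf) = 127.12
alpha_1 = (alpha_f*Ef*Vf + alpha_m*Em*(1-Vf))/E1 = 4.03 x 10^-6/K

4.03 x 10^-6/K


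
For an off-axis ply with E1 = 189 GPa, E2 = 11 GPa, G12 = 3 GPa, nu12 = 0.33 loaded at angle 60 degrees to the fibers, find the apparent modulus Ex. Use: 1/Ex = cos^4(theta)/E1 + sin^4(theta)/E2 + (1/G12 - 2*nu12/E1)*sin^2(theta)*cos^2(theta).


cos^4(60) = 0.0625, sin^4(60) = 0.5625, sin^2(60)*cos^2(60) = 0.1875
1/G12 - 2*nu12/E1 = 1/3 - 2*0.33/189 = 0.329841 GPa^-1
1/Ex = 0.0625/189 + 0.5625/11 + 0.329841*0.1875 = 0.1133123 GPa^-1
Ex = 8.83 GPa

8.83 GPa


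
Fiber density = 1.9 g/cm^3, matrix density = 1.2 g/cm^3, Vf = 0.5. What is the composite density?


rho_c = rho_f*Vf + rho_m*(1-Vf) = 1.9*0.5 + 1.2*0.5 = 1.55 g/cm^3

1.55 g/cm^3


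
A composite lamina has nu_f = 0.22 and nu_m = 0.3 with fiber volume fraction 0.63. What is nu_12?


nu_12 = nu_f*Vf + nu_m*(1-Vf) = 0.22*0.63 + 0.3*0.37 = 0.2496

0.2496


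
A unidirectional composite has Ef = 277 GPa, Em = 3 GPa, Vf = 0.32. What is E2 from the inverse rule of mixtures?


1/E2 = Vf/Ef + (1-Vf)/Em = 0.32/277 + 0.68/3
E2 = 4.39 GPa

4.39 GPa


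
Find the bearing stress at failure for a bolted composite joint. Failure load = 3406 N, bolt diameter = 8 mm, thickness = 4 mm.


sigma_br = F/(d*h) = 3406/(8*4) = 106.4 MPa

106.4 MPa


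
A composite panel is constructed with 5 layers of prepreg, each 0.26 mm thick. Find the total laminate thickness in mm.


h = n * t_ply = 5 * 0.26 = 1.3 mm

1.3 mm


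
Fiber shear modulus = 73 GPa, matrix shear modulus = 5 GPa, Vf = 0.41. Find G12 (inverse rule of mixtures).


1/G12 = Vf/Gf + (1-Vf)/Gm = 0.41/73 + 0.59/5
G12 = 8.09 GPa

8.09 GPa


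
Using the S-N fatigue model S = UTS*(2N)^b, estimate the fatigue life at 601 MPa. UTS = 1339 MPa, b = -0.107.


N = 0.5 * (S/UTS)^(1/b) = 0.5 * (601/1339)^(1/-0.107) = 892.1316 cycles

892.1316 cycles


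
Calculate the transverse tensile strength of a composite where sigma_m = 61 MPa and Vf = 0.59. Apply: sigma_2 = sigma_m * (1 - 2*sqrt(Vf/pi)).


factor = 1 - 2*sqrt(0.59/pi) = 0.1333
sigma_2 = 61 * 0.1333 = 8.13 MPa

8.13 MPa


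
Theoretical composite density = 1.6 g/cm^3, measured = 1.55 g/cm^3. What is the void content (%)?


Void% = (rho_theo - rho_actual)/rho_theo * 100 = (1.6 - 1.55)/1.6 * 100 = 3.13%

3.13%


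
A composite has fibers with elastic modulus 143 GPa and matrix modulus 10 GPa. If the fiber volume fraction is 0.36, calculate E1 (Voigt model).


E1 = Ef*Vf + Em*(1-Vf) = 143*0.36 + 10*0.64 = 57.88 GPa

57.88 GPa


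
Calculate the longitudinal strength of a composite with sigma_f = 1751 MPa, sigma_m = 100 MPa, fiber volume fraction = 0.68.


sigma_1 = sigma_f*Vf + sigma_m*(1-Vf) = 1751*0.68 + 100*0.32 = 1222.7 MPa

1222.7 MPa


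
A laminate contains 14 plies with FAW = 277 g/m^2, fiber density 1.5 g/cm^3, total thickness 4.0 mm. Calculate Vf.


Vf = n * FAW / (rho_f * h * 1000) = 14 * 277 / (1.5 * 4.0 * 1000) = 0.6463

0.6463


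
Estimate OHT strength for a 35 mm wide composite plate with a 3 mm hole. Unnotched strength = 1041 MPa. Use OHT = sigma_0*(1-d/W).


OHT = sigma_0*(1-d/W) = 1041*(1-3/35) = 951.8 MPa

951.8 MPa


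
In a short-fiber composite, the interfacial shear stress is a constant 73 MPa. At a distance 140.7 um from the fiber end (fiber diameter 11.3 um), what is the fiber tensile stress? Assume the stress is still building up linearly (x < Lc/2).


Force balance: sigma_f * (pi*d^2/4) = tau * (pi*d) * x  ->  sigma_f = 4 * tau * x / d
sigma_f = 4 * 73 * 140.7 / 11.3 = 3635.8 MPa

3635.8 MPa


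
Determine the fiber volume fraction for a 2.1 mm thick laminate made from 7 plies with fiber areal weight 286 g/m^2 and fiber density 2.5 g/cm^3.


Vf = n * FAW / (rho_f * h * 1000) = 7 * 286 / (2.5 * 2.1 * 1000) = 0.3813

0.3813


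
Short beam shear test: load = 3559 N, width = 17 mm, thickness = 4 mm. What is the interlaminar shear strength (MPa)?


ILSS = 3F/(4bh) = 3*3559/(4*17*4) = 39.25 MPa

39.25 MPa


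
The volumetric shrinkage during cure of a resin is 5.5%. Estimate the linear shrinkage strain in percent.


Linear shrinkage ≈ vol_shrink/3 = 5.5/3 = 1.833%

1.833%


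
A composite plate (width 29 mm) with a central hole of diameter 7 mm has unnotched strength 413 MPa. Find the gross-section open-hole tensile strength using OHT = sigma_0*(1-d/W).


OHT = sigma_0*(1-d/W) = 413*(1-7/29) = 313.3 MPa

313.3 MPa


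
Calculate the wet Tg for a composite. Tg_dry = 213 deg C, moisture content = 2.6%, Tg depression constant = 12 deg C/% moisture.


Tg_wet = Tg_dry - k*moisture = 213 - 12*2.6 = 181.8 deg C

181.8 deg C


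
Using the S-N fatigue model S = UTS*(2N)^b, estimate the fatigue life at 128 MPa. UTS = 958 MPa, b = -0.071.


N = 0.5 * (S/UTS)^(1/b) = 0.5 * (128/958)^(1/-0.071) = 1.0257e+12 cycles

1.0257e+12 cycles


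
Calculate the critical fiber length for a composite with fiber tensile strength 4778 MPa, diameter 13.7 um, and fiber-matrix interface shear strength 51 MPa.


Lc = sigma_f * d / (2 * tau_i) = 4778 * 13.7 / (2 * 51) = 641.8 um

641.8 um


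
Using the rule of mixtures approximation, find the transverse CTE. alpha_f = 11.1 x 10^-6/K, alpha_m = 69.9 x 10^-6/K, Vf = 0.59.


alpha_2 = alpha_f*Vf + alpha_m*(1-Vf) = 11.1*0.59 + 69.9*0.41 = 35.2 x 10^-6/K

35.2 x 10^-6/K


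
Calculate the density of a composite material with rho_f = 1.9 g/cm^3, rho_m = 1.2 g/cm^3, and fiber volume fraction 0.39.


rho_c = rho_f*Vf + rho_m*(1-Vf) = 1.9*0.39 + 1.2*0.61 = 1.473 g/cm^3

1.473 g/cm^3


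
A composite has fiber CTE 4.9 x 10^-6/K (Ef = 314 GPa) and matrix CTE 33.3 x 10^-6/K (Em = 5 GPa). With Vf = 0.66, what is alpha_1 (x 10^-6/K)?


E1 = Ef*Vf + Em*(1-Vf) = 208.94
alpha_1 = (alpha_f*Ef*Vf + alpha_m*Em*(1-Vf))/E1 = 5.13 x 10^-6/K

5.13 x 10^-6/K


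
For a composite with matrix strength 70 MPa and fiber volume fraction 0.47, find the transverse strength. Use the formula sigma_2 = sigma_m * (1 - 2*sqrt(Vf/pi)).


factor = 1 - 2*sqrt(0.47/pi) = 0.2264
sigma_2 = 70 * 0.2264 = 15.85 MPa

15.85 MPa


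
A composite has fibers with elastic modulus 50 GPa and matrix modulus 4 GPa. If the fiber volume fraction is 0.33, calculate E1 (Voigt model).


E1 = Ef*Vf + Em*(1-Vf) = 50*0.33 + 4*0.67 = 19.18 GPa

19.18 GPa


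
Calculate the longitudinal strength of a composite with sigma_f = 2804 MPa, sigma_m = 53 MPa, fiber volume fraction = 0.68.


sigma_1 = sigma_f*Vf + sigma_m*(1-Vf) = 2804*0.68 + 53*0.32 = 1923.7 MPa

1923.7 MPa


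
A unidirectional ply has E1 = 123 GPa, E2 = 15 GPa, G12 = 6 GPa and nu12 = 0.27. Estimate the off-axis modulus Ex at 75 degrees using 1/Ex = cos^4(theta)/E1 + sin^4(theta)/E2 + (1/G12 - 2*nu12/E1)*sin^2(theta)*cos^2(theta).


cos^4(75) = 0.004487, sin^4(75) = 0.870513, sin^2(75)*cos^2(75) = 0.0625
1/G12 - 2*nu12/E1 = 1/6 - 2*0.27/123 = 0.162276 GPa^-1
1/Ex = 0.004487/123 + 0.870513/15 + 0.162276*0.0625 = 0.0682129 GPa^-1
Ex = 14.66 GPa

14.66 GPa


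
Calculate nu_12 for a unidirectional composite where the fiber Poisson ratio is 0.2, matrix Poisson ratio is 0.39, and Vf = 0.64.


nu_12 = nu_f*Vf + nu_m*(1-Vf) = 0.2*0.64 + 0.39*0.36 = 0.2684

0.2684


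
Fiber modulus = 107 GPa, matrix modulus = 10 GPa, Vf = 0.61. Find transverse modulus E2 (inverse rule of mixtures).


1/E2 = Vf/Ef + (1-Vf)/Em = 0.61/107 + 0.39/10
E2 = 22.37 GPa

22.37 GPa


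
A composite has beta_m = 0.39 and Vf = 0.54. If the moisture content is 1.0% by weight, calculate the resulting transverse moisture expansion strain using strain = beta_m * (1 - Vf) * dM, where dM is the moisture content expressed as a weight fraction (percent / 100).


dM = 1.0/100 = 0.01
strain = beta_m * (1-Vf) * dM = 0.39 * 0.46 * 0.01 = 0.001794

0.001794


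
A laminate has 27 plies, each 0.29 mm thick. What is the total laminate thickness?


h = n * t_ply = 27 * 0.29 = 7.83 mm

7.83 mm


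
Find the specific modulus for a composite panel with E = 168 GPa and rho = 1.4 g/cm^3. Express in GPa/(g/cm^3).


Specific stiffness = E/rho = 168/1.4 = 120.0 GPa/(g/cm^3)

120.0 GPa/(g/cm^3)


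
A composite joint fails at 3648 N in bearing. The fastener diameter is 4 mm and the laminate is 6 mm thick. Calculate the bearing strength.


sigma_br = F/(d*h) = 3648/(4*6) = 152.0 MPa

152.0 MPa


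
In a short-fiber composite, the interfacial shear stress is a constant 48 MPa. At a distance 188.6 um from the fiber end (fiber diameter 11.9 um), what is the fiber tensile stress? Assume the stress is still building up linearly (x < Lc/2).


Force balance: sigma_f * (pi*d^2/4) = tau * (pi*d) * x  ->  sigma_f = 4 * tau * x / d
sigma_f = 4 * 48 * 188.6 / 11.9 = 3043.0 MPa

3043.0 MPa


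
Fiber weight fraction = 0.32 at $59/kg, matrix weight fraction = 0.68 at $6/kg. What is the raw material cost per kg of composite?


Cost = cost_f*Wf + cost_m*Wm = 59*0.32 + 6*0.68 = $22.96/kg

$22.96/kg


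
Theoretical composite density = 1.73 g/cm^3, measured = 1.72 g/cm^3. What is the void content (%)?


Void% = (rho_theo - rho_actual)/rho_theo * 100 = (1.73 - 1.72)/1.73 * 100 = 0.58%

0.58%


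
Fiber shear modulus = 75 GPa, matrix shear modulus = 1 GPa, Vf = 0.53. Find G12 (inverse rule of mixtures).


1/G12 = Vf/Gf + (1-Vf)/Gm = 0.53/75 + 0.47/1
G12 = 2.1 GPa

2.1 GPa


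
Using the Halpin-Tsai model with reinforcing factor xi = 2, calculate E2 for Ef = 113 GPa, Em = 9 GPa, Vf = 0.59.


eta = (Ef/Em - 1)/(Ef/Em + xi) = (12.5556 - 1)/(12.5556 + 2) = 0.7939
E2 = Em*(1+xi*eta*Vf)/(1-eta*Vf) = 32.79 GPa

32.79 GPa


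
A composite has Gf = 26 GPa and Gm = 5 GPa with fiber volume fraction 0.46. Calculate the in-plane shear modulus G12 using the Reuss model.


1/G12 = Vf/Gf + (1-Vf)/Gm = 0.46/26 + 0.54/5
G12 = 7.96 GPa

7.96 GPa


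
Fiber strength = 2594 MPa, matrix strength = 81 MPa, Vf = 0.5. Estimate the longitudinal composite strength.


sigma_1 = sigma_f*Vf + sigma_m*(1-Vf) = 2594*0.5 + 81*0.5 = 1337.5 MPa

1337.5 MPa


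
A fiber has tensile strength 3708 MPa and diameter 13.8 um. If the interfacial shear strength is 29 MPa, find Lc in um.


Lc = sigma_f * d / (2 * tau_i) = 3708 * 13.8 / (2 * 29) = 882.2 um

882.2 um


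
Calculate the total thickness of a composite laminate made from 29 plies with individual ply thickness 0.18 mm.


h = n * t_ply = 29 * 0.18 = 5.22 mm

5.22 mm


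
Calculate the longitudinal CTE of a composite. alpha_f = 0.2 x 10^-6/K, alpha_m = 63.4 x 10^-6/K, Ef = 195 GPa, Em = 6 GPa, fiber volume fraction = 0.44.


E1 = Ef*Vf + Em*(1-Vf) = 89.16
alpha_1 = (alpha_f*Ef*Vf + alpha_m*Em*(1-Vf))/E1 = 2.58 x 10^-6/K

2.58 x 10^-6/K


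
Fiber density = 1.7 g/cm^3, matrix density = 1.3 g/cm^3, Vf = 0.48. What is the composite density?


rho_c = rho_f*Vf + rho_m*(1-Vf) = 1.7*0.48 + 1.3*0.52 = 1.492 g/cm^3

1.492 g/cm^3


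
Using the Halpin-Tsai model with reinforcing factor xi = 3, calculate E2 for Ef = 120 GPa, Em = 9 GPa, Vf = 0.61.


eta = (Ef/Em - 1)/(Ef/Em + xi) = (13.3333 - 1)/(13.3333 + 3) = 0.7551
E2 = Em*(1+xi*eta*Vf)/(1-eta*Vf) = 39.74 GPa

39.74 GPa


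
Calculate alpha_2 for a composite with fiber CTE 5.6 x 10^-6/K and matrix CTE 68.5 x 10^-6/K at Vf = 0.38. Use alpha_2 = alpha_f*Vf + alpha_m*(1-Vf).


alpha_2 = alpha_f*Vf + alpha_m*(1-Vf) = 5.6*0.38 + 68.5*0.62 = 44.6 x 10^-6/K

44.6 x 10^-6/K


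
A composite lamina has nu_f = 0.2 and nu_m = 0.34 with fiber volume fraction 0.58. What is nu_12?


nu_12 = nu_f*Vf + nu_m*(1-Vf) = 0.2*0.58 + 0.34*0.42 = 0.2588

0.2588


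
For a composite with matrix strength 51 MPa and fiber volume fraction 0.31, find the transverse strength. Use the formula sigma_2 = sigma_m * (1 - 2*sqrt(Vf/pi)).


factor = 1 - 2*sqrt(0.31/pi) = 0.3717
sigma_2 = 51 * 0.3717 = 18.96 MPa

18.96 MPa


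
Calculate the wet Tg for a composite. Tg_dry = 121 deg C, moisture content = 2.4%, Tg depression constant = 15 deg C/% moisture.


Tg_wet = Tg_dry - k*moisture = 121 - 15*2.4 = 85.0 deg C

85.0 deg C


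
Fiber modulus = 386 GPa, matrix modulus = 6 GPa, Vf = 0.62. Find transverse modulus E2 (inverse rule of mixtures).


1/E2 = Vf/Ef + (1-Vf)/Em = 0.62/386 + 0.38/6
E2 = 15.4 GPa

15.4 GPa


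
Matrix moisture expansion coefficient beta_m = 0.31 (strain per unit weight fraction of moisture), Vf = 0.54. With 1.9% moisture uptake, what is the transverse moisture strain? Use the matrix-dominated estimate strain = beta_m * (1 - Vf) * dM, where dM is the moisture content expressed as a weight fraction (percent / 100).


dM = 1.9/100 = 0.019
strain = beta_m * (1-Vf) * dM = 0.31 * 0.46 * 0.019 = 0.0027094

0.0027094


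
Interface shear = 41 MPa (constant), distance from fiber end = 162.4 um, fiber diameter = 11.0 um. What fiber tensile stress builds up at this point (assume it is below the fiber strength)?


Force balance: sigma_f * (pi*d^2/4) = tau * (pi*d) * x  ->  sigma_f = 4 * tau * x / d
sigma_f = 4 * 41 * 162.4 / 11.0 = 2421.2 MPa

2421.2 MPa


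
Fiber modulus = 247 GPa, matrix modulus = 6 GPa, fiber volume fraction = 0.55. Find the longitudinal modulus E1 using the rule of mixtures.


E1 = Ef*Vf + Em*(1-Vf) = 247*0.55 + 6*0.45 = 138.55 GPa

138.55 GPa


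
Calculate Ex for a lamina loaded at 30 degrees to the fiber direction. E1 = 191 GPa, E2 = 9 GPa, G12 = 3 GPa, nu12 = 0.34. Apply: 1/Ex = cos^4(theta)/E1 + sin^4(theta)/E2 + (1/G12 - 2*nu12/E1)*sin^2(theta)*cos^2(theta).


cos^4(30) = 0.5625, sin^4(30) = 0.0625, sin^2(30)*cos^2(30) = 0.1875
1/G12 - 2*nu12/E1 = 1/3 - 2*0.34/191 = 0.329773 GPa^-1
1/Ex = 0.5625/191 + 0.0625/9 + 0.329773*0.1875 = 0.0717219 GPa^-1
Ex = 13.94 GPa

13.94 GPa


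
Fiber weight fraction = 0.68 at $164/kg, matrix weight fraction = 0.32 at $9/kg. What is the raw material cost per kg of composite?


Cost = cost_f*Wf + cost_m*Wm = 164*0.68 + 9*0.32 = $114.4/kg

$114.4/kg


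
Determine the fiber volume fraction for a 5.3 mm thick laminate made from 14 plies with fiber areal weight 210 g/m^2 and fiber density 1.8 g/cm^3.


Vf = n * FAW / (rho_f * h * 1000) = 14 * 210 / (1.8 * 5.3 * 1000) = 0.3082

0.3082


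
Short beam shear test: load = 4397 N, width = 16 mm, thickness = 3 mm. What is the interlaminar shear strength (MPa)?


ILSS = 3F/(4bh) = 3*4397/(4*16*3) = 68.7 MPa

68.7 MPa


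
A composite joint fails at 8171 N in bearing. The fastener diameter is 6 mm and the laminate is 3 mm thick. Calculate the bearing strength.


sigma_br = F/(d*h) = 8171/(6*3) = 453.9 MPa

453.9 MPa


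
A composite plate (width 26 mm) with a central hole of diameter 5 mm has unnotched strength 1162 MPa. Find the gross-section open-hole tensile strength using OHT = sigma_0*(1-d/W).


OHT = sigma_0*(1-d/W) = 1162*(1-5/26) = 938.5 MPa

938.5 MPa


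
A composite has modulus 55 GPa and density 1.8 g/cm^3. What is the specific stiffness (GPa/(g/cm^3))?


Specific stiffness = E/rho = 55/1.8 = 30.6 GPa/(g/cm^3)

30.6 GPa/(g/cm^3)


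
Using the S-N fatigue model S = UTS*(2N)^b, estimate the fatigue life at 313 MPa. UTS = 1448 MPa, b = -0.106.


N = 0.5 * (S/UTS)^(1/b) = 0.5 * (313/1448)^(1/-0.106) = 943344.3089 cycles

943344.3089 cycles


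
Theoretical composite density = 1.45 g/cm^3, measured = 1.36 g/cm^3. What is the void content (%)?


Void% = (rho_theo - rho_actual)/rho_theo * 100 = (1.45 - 1.36)/1.45 * 100 = 6.21%

6.21%


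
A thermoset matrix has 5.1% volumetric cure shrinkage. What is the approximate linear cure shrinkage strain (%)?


Linear shrinkage ≈ vol_shrink/3 = 5.1/3 = 1.7%

1.7%


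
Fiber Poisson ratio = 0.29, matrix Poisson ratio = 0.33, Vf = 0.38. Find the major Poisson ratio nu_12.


nu_12 = nu_f*Vf + nu_m*(1-Vf) = 0.29*0.38 + 0.33*0.62 = 0.3148

0.3148


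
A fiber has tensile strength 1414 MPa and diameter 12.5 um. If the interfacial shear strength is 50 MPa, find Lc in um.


Lc = sigma_f * d / (2 * tau_i) = 1414 * 12.5 / (2 * 50) = 176.8 um

176.8 um


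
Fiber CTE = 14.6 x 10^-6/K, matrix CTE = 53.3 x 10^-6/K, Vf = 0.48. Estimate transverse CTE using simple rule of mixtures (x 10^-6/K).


alpha_2 = alpha_f*Vf + alpha_m*(1-Vf) = 14.6*0.48 + 53.3*0.52 = 34.7 x 10^-6/K

34.7 x 10^-6/K


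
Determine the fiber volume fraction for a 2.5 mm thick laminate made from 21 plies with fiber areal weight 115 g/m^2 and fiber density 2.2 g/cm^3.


Vf = n * FAW / (rho_f * h * 1000) = 21 * 115 / (2.2 * 2.5 * 1000) = 0.4391

0.4391


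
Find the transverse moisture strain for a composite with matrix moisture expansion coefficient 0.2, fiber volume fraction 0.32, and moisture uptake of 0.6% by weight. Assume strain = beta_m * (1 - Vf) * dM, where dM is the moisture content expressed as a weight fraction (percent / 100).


dM = 0.6/100 = 0.006
strain = beta_m * (1-Vf) * dM = 0.2 * 0.68 * 0.006 = 0.000816

0.000816


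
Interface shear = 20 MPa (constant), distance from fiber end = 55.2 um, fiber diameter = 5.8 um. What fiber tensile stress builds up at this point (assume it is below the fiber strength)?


Force balance: sigma_f * (pi*d^2/4) = tau * (pi*d) * x  ->  sigma_f = 4 * tau * x / d
sigma_f = 4 * 20 * 55.2 / 5.8 = 761.4 MPa

761.4 MPa


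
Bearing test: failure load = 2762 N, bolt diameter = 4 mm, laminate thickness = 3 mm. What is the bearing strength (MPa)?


sigma_br = F/(d*h) = 2762/(4*3) = 230.2 MPa

230.2 MPa


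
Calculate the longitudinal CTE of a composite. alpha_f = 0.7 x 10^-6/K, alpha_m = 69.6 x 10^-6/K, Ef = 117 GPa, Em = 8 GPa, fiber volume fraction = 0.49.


E1 = Ef*Vf + Em*(1-Vf) = 61.41
alpha_1 = (alpha_f*Ef*Vf + alpha_m*Em*(1-Vf))/E1 = 5.28 x 10^-6/K

5.28 x 10^-6/K


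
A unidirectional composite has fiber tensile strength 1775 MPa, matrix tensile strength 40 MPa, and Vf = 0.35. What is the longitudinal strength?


sigma_1 = sigma_f*Vf + sigma_m*(1-Vf) = 1775*0.35 + 40*0.65 = 647.3 MPa

647.3 MPa


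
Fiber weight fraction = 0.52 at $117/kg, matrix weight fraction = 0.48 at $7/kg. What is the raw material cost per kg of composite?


Cost = cost_f*Wf + cost_m*Wm = 117*0.52 + 7*0.48 = $64.2/kg

$64.2/kg


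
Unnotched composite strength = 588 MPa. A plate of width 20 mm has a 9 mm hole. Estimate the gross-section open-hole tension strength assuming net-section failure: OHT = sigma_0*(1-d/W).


OHT = sigma_0*(1-d/W) = 588*(1-9/20) = 323.4 MPa

323.4 MPa


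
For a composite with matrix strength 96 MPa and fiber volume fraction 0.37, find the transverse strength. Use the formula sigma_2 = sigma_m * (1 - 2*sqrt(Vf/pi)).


factor = 1 - 2*sqrt(0.37/pi) = 0.3136
sigma_2 = 96 * 0.3136 = 30.11 MPa

30.11 MPa


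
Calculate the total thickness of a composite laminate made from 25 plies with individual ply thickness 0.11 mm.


h = n * t_ply = 25 * 0.11 = 2.75 mm

2.75 mm


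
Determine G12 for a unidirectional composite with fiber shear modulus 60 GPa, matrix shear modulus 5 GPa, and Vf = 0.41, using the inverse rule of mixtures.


1/G12 = Vf/Gf + (1-Vf)/Gm = 0.41/60 + 0.59/5
G12 = 8.01 GPa

8.01 GPa


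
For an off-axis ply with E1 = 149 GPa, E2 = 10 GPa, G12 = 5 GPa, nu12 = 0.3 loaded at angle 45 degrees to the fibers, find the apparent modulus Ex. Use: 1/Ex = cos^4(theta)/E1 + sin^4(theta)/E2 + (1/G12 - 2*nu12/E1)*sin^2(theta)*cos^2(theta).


cos^4(45) = 0.25, sin^4(45) = 0.25, sin^2(45)*cos^2(45) = 0.25
1/G12 - 2*nu12/E1 = 1/5 - 2*0.3/149 = 0.195973 GPa^-1
1/Ex = 0.25/149 + 0.25/10 + 0.195973*0.25 = 0.0756711 GPa^-1
Ex = 13.22 GPa

13.22 GPa


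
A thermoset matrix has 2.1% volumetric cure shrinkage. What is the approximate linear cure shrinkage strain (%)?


Linear shrinkage ≈ vol_shrink/3 = 2.1/3 = 0.7%

0.7%


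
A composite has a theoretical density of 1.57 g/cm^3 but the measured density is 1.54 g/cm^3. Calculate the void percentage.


Void% = (rho_theo - rho_actual)/rho_theo * 100 = (1.57 - 1.54)/1.57 * 100 = 1.91%

1.91%


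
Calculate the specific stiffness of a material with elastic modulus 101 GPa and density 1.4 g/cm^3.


Specific stiffness = E/rho = 101/1.4 = 72.1 GPa/(g/cm^3)

72.1 GPa/(g/cm^3)


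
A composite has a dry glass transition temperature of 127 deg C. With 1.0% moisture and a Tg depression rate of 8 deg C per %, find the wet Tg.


Tg_wet = Tg_dry - k*moisture = 127 - 8*1.0 = 119.0 deg C

119.0 deg C


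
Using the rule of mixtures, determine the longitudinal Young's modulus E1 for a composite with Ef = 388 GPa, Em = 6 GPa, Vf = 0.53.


E1 = Ef*Vf + Em*(1-Vf) = 388*0.53 + 6*0.47 = 208.46 GPa

208.46 GPa


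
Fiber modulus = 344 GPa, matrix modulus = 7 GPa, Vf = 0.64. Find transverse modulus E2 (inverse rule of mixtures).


1/E2 = Vf/Ef + (1-Vf)/Em = 0.64/344 + 0.36/7
E2 = 18.77 GPa

18.77 GPa


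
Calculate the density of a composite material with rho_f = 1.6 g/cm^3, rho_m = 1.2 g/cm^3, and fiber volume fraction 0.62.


rho_c = rho_f*Vf + rho_m*(1-Vf) = 1.6*0.62 + 1.2*0.38 = 1.448 g/cm^3

1.448 g/cm^3


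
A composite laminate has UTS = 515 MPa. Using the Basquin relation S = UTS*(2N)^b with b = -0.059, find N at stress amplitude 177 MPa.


N = 0.5 * (S/UTS)^(1/b) = 0.5 * (177/515)^(1/-0.059) = 3.6355e+07 cycles

3.6355e+07 cycles


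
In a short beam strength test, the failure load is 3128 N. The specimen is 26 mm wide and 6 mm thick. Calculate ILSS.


ILSS = 3F/(4bh) = 3*3128/(4*26*6) = 15.04 MPa

15.04 MPa


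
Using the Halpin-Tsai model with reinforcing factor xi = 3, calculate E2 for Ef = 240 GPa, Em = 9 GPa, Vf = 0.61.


eta = (Ef/Em - 1)/(Ef/Em + xi) = (26.6667 - 1)/(26.6667 + 3) = 0.8652
E2 = Em*(1+xi*eta*Vf)/(1-eta*Vf) = 49.23 GPa

49.23 GPa


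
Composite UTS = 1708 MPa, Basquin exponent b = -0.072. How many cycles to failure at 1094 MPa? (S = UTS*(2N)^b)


N = 0.5 * (S/UTS)^(1/b) = 0.5 * (1094/1708)^(1/-0.072) = 243.2545 cycles

243.2545 cycles


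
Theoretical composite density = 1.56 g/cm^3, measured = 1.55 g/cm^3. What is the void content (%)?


Void% = (rho_theo - rho_actual)/rho_theo * 100 = (1.56 - 1.55)/1.56 * 100 = 0.64%

0.64%


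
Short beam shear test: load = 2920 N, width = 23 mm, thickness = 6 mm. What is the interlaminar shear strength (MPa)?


ILSS = 3F/(4bh) = 3*2920/(4*23*6) = 15.87 MPa

15.87 MPa


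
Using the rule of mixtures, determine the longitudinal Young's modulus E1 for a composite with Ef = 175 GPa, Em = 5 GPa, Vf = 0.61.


E1 = Ef*Vf + Em*(1-Vf) = 175*0.61 + 5*0.39 = 108.7 GPa

108.7 GPa


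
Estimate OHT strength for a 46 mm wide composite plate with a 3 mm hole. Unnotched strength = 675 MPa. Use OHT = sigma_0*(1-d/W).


OHT = sigma_0*(1-d/W) = 675*(1-3/46) = 631.0 MPa

631.0 MPa


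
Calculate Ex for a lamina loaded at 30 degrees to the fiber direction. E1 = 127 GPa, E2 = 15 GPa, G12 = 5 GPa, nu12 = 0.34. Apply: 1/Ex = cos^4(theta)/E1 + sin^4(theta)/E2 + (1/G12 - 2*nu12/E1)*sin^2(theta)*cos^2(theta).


cos^4(30) = 0.5625, sin^4(30) = 0.0625, sin^2(30)*cos^2(30) = 0.1875
1/G12 - 2*nu12/E1 = 1/5 - 2*0.34/127 = 0.194646 GPa^-1
1/Ex = 0.5625/127 + 0.0625/15 + 0.194646*0.1875 = 0.0450919 GPa^-1
Ex = 22.18 GPa

22.18 GPa


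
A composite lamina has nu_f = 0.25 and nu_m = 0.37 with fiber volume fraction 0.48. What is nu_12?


nu_12 = nu_f*Vf + nu_m*(1-Vf) = 0.25*0.48 + 0.37*0.52 = 0.3124

0.3124


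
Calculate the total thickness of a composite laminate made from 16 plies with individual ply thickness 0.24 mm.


h = n * t_ply = 16 * 0.24 = 3.84 mm

3.84 mm


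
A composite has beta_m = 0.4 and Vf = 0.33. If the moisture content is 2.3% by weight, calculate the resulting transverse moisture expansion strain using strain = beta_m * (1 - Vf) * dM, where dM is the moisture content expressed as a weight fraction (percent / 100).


dM = 2.3/100 = 0.023
strain = beta_m * (1-Vf) * dM = 0.4 * 0.67 * 0.023 = 0.006164

0.006164


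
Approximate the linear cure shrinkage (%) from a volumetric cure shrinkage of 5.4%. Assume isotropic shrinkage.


Linear shrinkage ≈ vol_shrink/3 = 5.4/3 = 1.8%

1.8%


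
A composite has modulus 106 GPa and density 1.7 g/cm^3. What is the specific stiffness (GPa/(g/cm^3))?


Specific stiffness = E/rho = 106/1.7 = 62.4 GPa/(g/cm^3)

62.4 GPa/(g/cm^3)


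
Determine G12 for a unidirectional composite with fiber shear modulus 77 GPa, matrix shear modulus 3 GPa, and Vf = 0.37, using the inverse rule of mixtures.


1/G12 = Vf/Gf + (1-Vf)/Gm = 0.37/77 + 0.63/3
G12 = 4.66 GPa

4.66 GPa


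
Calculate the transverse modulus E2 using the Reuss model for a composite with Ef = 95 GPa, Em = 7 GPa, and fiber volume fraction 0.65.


1/E2 = Vf/Ef + (1-Vf)/Em = 0.65/95 + 0.35/7
E2 = 17.59 GPa

17.59 GPa


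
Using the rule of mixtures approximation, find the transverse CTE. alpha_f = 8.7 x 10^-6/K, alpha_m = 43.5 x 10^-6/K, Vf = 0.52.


alpha_2 = alpha_f*Vf + alpha_m*(1-Vf) = 8.7*0.52 + 43.5*0.48 = 25.4 x 10^-6/K

25.4 x 10^-6/K


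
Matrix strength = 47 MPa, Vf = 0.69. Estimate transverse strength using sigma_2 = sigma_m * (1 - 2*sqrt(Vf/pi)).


factor = 1 - 2*sqrt(0.69/pi) = 0.0627
sigma_2 = 47 * 0.0627 = 2.95 MPa

2.95 MPa


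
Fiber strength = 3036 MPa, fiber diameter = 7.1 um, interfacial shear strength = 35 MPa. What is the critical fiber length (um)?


Lc = sigma_f * d / (2 * tau_i) = 3036 * 7.1 / (2 * 35) = 307.9 um

307.9 um


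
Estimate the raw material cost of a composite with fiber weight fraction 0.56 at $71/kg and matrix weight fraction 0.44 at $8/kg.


Cost = cost_f*Wf + cost_m*Wm = 71*0.56 + 8*0.44 = $43.28/kg

$43.28/kg


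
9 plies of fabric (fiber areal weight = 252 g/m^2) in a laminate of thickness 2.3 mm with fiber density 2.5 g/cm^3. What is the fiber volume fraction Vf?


Vf = n * FAW / (rho_f * h * 1000) = 9 * 252 / (2.5 * 2.3 * 1000) = 0.3944

0.3944


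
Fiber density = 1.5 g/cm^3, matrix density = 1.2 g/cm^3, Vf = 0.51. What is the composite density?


rho_c = rho_f*Vf + rho_m*(1-Vf) = 1.5*0.51 + 1.2*0.49 = 1.353 g/cm^3

1.353 g/cm^3


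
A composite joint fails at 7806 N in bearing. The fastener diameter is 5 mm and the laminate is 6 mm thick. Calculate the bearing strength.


sigma_br = F/(d*h) = 7806/(5*6) = 260.2 MPa

260.2 MPa


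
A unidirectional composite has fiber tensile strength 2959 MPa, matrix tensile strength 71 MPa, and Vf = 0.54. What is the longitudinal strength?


sigma_1 = sigma_f*Vf + sigma_m*(1-Vf) = 2959*0.54 + 71*0.46 = 1630.5 MPa

1630.5 MPa


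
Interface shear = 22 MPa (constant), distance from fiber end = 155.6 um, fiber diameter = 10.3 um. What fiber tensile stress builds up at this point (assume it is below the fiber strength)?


Force balance: sigma_f * (pi*d^2/4) = tau * (pi*d) * x  ->  sigma_f = 4 * tau * x / d
sigma_f = 4 * 22 * 155.6 / 10.3 = 1329.4 MPa

1329.4 MPa


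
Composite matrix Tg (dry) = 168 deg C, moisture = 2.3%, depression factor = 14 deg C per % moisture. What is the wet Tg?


Tg_wet = Tg_dry - k*moisture = 168 - 14*2.3 = 135.8 deg C

135.8 deg C


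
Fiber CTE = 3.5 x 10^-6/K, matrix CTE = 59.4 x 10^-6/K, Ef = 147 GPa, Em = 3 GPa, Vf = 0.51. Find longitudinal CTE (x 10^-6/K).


E1 = Ef*Vf + Em*(1-Vf) = 76.44
alpha_1 = (alpha_f*Ef*Vf + alpha_m*Em*(1-Vf))/E1 = 4.58 x 10^-6/K

4.58 x 10^-6/K


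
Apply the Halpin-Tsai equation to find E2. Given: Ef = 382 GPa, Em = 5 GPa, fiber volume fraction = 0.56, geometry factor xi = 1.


eta = (Ef/Em - 1)/(Ef/Em + xi) = (76.4 - 1)/(76.4 + 1) = 0.9742
E2 = Em*(1+xi*eta*Vf)/(1-eta*Vf) = 17.0 GPa

17.0 GPa


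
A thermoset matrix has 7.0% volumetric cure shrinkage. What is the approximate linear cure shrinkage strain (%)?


Linear shrinkage ≈ vol_shrink/3 = 7.0/3 = 2.333%

2.333%


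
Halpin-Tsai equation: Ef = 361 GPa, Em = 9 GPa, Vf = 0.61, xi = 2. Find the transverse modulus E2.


eta = (Ef/Em - 1)/(Ef/Em + xi) = (40.1111 - 1)/(40.1111 + 2) = 0.9288
E2 = Em*(1+xi*eta*Vf)/(1-eta*Vf) = 44.29 GPa

44.29 GPa


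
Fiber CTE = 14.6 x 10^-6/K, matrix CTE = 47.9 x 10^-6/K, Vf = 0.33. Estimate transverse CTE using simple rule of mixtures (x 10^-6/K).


alpha_2 = alpha_f*Vf + alpha_m*(1-Vf) = 14.6*0.33 + 47.9*0.67 = 36.9 x 10^-6/K

36.9 x 10^-6/K


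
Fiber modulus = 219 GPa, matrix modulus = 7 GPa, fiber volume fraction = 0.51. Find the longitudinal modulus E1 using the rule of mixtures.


E1 = Ef*Vf + Em*(1-Vf) = 219*0.51 + 7*0.49 = 115.12 GPa

115.12 GPa


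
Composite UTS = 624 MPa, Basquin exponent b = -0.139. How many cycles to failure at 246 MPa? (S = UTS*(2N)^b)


N = 0.5 * (S/UTS)^(1/b) = 0.5 * (246/624)^(1/-0.139) = 404.7992 cycles

404.7992 cycles


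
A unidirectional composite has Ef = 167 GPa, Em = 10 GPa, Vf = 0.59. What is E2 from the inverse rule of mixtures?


1/E2 = Vf/Ef + (1-Vf)/Em = 0.59/167 + 0.41/10
E2 = 22.46 GPa

22.46 GPa


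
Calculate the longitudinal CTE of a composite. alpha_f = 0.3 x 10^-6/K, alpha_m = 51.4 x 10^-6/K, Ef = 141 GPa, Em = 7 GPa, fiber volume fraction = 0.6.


E1 = Ef*Vf + Em*(1-Vf) = 87.4
alpha_1 = (alpha_f*Ef*Vf + alpha_m*Em*(1-Vf))/E1 = 1.94 x 10^-6/K

1.94 x 10^-6/K
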